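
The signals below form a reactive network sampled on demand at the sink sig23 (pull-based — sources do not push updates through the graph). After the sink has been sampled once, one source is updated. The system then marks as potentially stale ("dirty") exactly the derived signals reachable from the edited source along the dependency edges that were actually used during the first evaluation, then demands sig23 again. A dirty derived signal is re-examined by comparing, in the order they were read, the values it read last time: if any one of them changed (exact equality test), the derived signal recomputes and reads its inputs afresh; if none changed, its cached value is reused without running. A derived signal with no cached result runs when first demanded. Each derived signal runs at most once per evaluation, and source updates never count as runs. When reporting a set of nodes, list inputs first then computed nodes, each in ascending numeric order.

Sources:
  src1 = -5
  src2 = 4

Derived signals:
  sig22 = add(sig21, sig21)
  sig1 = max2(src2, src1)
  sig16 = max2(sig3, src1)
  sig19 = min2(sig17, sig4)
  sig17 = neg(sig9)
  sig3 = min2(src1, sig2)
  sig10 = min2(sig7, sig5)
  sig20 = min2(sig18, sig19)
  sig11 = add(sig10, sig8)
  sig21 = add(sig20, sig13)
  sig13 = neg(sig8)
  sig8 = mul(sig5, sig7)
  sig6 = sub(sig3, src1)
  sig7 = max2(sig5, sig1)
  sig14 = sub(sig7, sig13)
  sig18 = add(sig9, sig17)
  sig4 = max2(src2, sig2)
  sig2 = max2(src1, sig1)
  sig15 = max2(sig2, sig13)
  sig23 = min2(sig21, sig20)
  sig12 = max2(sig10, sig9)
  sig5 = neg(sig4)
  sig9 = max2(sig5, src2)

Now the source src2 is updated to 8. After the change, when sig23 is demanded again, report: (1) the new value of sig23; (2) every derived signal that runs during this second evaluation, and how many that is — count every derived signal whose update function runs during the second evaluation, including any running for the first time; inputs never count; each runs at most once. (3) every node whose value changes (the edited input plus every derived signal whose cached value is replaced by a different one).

sig23 now evaluates to -8.
Run set: sig1, sig2, sig4, sig5, sig7, sig8, sig9, sig13, sig17, sig18, sig19, sig20, sig21, sig23 (14 run).
Changed values: src2, sig1, sig2, sig4, sig5, sig7, sig8, sig9, sig13, sig17, sig19, sig20, sig21, sig23.

Initial pass — values computed on the first demand:
  sig1 = max2(4, -5) = 4
  sig2 = max2(-5, 4) = 4
  sig4 = max2(4, 4) = 4
  sig5 = neg(4) = -4
  sig7 = max2(-4, 4) = 4
  sig8 = mul(-4, 4) = -16
  sig9 = max2(-4, 4) = 4
  sig13 = neg(-16) = 16
  sig17 = neg(4) = -4
  sig18 = add(4, -4) = 0
  sig19 = min2(-4, 4) = -4
  sig20 = min2(0, -4) = -4
  sig21 = add(-4, 16) = 12
  sig23 = min2(12, -4) = -4

Second demand — change propagation:
  sig1: re-runs because src2 4->8; new result 8.
  sig2: re-runs because sig1 4->8; new result 8.
  sig4: re-runs because src2 4->8; sig2 4->8; new result 8.
  sig5: re-runs because sig4 4->8; new result -8.
  sig7: re-runs because sig5 -4->-8; sig1 4->8; new result 8.
  sig8: re-runs because sig5 -4->-8; sig7 4->8; new result -64.
  sig9: re-runs because sig5 -4->-8; src2 4->8; new result 8.
  sig13: re-runs because sig8 -16->-64; new result 64.
  sig17: re-runs because sig9 4->8; new result -8.
  sig18: re-runs because sig9 4->8; sig17 -4->-8; new result 0 (unchanged).
  sig19: re-runs because sig17 -4->-8; sig4 4->8; new result -8.
  sig20: re-runs because sig19 -4->-8; new result -8.
  sig21: re-runs because sig20 -4->-8; sig13 16->64; new result 56.
  sig23: re-runs because sig21 12->56; sig20 -4->-8; new result -8.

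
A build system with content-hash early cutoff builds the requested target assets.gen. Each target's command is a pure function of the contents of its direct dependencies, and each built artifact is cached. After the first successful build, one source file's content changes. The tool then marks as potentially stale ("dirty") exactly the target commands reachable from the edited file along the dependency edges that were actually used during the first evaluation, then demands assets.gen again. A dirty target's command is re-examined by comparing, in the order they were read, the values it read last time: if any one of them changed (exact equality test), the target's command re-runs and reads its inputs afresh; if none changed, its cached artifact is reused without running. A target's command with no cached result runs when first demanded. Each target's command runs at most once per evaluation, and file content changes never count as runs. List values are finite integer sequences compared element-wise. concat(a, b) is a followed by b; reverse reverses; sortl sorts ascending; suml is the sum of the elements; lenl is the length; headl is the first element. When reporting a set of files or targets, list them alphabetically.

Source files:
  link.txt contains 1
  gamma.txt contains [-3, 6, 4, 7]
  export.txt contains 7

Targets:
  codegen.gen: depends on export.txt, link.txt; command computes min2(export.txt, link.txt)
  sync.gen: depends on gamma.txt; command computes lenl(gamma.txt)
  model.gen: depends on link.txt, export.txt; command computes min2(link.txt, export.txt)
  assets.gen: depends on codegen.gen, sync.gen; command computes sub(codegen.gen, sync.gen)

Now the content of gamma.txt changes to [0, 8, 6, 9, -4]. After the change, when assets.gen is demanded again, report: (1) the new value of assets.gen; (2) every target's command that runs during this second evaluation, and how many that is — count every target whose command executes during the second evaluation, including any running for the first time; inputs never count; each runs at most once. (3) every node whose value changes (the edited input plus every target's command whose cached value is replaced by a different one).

New value of assets.gen: -4.
Target commands that run: assets.gen, sync.gen — 2 in total.
Values that change: assets.gen, gamma.txt, sync.gen.

First evaluation (everything demanded from the output):
  codegen.gen = min2(7, 1) = 1
  sync.gen = lenl([-3, 6, 4, 7]) = 4
  assets.gen = sub(1, 4) = -3

Propagation after the edit:
  sync.gen: runs — gamma.txt [-3, 6, 4, 7]->[0, 8, 6, 9, -4]; result 5.
  assets.gen: runs — sync.gen 4->5; result -4.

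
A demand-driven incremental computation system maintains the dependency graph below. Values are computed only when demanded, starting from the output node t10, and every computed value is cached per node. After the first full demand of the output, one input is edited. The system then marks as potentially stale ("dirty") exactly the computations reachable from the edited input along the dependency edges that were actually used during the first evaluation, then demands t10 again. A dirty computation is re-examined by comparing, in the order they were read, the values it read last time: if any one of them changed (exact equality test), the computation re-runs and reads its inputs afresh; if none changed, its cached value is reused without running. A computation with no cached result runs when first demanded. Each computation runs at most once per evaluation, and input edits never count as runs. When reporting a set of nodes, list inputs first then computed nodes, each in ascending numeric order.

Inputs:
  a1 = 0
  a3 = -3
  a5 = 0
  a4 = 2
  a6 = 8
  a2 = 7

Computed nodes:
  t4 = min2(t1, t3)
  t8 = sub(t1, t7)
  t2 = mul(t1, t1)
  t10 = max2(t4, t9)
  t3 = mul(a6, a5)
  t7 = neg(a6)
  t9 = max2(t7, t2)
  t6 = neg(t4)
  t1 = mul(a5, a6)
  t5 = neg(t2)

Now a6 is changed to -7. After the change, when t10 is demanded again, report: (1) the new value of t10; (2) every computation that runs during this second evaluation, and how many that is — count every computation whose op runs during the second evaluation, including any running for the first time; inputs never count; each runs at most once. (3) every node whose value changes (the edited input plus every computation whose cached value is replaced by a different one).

First evaluation (everything demanded from the output):
  t1 = mul(0, 8) = 0
  t2 = mul(0, 0) = 0
  t3 = mul(8, 0) = 0
  t4 = min2(0, 0) = 0
  t7 = neg(8) = -8
  t9 = max2(-8, 0) = 0
  t10 = max2(0, 0) = 0

Propagation after the edit:
  t1: runs — a6 8->-7; result 0 (same value as before).
  t2: checked — values it read are unchanged (t1 unchanged, t1 unchanged); reused cached 0 without running.
  t3: runs — a6 8->-7; result 0 (same value as before).
  t4: checked — values it read are unchanged (t1 unchanged, t3 unchanged); reused cached 0 without running.
  t7: runs — a6 8->-7; result 7.
  t9: runs — t7 -8->7; result 7.
  t10: runs — t9 0->7; result 7.

Key observation: the cutoff stops propagation at t2 — its inputs' values are unchanged, so it reuses its cache.

New value of t10: 7.
Computations that run: t1, t3, t7, t9, t10 — 5 in total.
Values that change: a6, t7, t9, t10.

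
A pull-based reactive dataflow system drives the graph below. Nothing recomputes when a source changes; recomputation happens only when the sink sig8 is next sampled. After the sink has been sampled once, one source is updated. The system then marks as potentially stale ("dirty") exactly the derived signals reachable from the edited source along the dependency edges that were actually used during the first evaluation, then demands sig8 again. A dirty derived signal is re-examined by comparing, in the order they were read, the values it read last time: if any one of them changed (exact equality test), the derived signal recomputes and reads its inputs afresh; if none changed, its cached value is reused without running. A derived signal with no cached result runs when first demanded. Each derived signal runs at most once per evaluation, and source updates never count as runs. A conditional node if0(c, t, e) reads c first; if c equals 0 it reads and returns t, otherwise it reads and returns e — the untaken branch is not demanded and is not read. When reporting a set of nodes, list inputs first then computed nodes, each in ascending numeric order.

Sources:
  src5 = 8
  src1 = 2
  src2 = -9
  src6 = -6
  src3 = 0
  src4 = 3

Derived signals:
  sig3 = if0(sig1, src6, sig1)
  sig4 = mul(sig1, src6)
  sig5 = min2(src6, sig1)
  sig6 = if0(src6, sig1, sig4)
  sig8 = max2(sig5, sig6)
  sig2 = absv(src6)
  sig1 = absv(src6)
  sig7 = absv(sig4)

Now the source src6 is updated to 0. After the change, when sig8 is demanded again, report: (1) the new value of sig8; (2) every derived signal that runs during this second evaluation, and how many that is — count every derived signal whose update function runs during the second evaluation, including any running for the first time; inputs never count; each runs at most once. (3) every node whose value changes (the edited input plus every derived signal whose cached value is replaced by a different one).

New value of sig8: 0.
Derived signals that run: sig1, sig5, sig6, sig8 — 4 in total.
Values that change: src6, sig1, sig5, sig6, sig8.
Key observation: a condition flipped, so demand moved to the other branch — sig4 is never re-examined.

First evaluation (everything demanded from the output):
  sig1 = absv(-6) = 6
  sig4 = mul(6, -6) = -36
  sig5 = min2(-6, 6) = -6
  sig6 = if0(src6=-6 -> else branch sig4) = -36
  sig8 = max2(-6, -36) = -6

Propagation after the edit:
  sig1: runs — src6 -6->0; result 0.
  sig4: marked dirty but never re-examined — demand shifted away from it.
  sig5: runs — src6 -6->0; sig1 6->0; result 0.
  sig6: runs — src6 -6->0; result 0.
  sig8: runs — sig5 -6->0; sig6 -36->0; result 0.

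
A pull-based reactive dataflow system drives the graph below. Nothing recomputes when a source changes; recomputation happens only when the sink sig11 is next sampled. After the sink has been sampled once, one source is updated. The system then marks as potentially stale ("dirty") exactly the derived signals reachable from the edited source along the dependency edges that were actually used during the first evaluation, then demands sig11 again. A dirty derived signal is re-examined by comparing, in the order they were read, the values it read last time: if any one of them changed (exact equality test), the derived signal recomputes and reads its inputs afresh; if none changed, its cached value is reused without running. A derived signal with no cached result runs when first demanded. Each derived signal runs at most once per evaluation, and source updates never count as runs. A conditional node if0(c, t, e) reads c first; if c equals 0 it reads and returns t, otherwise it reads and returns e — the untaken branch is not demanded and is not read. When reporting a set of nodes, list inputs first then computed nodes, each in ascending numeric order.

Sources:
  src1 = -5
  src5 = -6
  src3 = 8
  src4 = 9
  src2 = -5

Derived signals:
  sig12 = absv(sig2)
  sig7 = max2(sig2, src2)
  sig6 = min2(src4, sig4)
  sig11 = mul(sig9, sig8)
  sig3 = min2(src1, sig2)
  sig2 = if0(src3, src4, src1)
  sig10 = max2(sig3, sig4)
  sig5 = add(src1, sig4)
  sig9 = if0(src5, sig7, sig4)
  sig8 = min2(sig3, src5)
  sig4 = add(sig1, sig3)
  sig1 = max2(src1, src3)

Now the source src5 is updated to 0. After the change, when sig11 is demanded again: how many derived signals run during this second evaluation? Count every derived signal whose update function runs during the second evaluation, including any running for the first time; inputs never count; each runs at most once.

Derived signals that run: sig7, sig8, sig9, sig11 — 4 in total.
Key observation: a condition flipped, so demand reaches new nodes — sig7 runs for the first time.

First evaluation (everything demanded from the output):
  sig1 = max2(-5, 8) = 8
  sig2 = if0(src3=8 -> else branch src1) = -5
  sig3 = min2(-5, -5) = -5
  sig4 = add(8, -5) = 3
  sig8 = min2(-5, -6) = -6
  sig9 = if0(src5=-6 -> else branch sig4) = 3
  sig11 = mul(3, -6) = -18

Propagation after the edit:
  sig7: demanded for the first time — runs, produces -5.
  sig8: runs — src5 -6->0; result -5.
  sig9: runs — src5 -6->0; result -5.
  sig11: runs — sig9 3->-5; sig8 -6->-5; result 25.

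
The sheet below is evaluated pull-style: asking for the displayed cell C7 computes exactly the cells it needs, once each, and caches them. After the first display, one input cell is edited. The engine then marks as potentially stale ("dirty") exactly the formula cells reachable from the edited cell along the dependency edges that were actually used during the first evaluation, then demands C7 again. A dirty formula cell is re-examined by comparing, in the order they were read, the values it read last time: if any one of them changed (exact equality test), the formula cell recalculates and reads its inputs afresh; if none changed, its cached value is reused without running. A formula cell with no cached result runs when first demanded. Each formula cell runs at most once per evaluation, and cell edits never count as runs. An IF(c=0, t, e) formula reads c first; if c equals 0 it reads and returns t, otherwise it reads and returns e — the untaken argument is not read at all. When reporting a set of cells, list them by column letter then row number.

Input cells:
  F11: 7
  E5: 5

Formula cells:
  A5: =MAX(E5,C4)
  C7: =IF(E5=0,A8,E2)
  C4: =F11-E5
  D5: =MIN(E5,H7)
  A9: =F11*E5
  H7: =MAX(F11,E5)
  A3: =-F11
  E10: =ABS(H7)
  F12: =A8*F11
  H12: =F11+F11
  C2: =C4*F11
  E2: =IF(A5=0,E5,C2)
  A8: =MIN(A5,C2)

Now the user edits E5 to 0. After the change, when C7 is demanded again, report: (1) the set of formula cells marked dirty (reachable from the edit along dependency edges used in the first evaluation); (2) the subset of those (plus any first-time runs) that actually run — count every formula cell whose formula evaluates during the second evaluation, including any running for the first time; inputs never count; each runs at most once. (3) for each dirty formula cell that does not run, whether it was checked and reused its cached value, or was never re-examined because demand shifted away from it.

First demand of the output computes:
  C4 = 7 - 5 = 2
  A5 = MAX(5, 2) = 5
  C2 = 2 * 7 = 14
  E2 = IF(A5=0: A5=5 -> else branch C2) = 14
  C7 = IF(E5=0: E5=5 -> else branch E2) = 14

After the edit, cleaning proceeds:
  C4: a read changed (E5 5->0) — executes, giving 7.
  A5: a read changed (E5 5->0; C4 2->7) — executes, giving 7.
  C2: a read changed (C4 2->7) — executes, giving 49.
  A8: had never run; runs now, result 7.
  E2: stays stale; no demand reaches it after the flip.
  C7: a read changed (E5 5->0) — executes, giving 7.

Note the branch switch — demand abandons E2, which is never re-examined.

The edit dirties: A5, C2, C4, C7, E2.
5 formula cells run: A5, A8, C2, C4, C7.
Unvisited dirty nodes (no longer demanded): E2.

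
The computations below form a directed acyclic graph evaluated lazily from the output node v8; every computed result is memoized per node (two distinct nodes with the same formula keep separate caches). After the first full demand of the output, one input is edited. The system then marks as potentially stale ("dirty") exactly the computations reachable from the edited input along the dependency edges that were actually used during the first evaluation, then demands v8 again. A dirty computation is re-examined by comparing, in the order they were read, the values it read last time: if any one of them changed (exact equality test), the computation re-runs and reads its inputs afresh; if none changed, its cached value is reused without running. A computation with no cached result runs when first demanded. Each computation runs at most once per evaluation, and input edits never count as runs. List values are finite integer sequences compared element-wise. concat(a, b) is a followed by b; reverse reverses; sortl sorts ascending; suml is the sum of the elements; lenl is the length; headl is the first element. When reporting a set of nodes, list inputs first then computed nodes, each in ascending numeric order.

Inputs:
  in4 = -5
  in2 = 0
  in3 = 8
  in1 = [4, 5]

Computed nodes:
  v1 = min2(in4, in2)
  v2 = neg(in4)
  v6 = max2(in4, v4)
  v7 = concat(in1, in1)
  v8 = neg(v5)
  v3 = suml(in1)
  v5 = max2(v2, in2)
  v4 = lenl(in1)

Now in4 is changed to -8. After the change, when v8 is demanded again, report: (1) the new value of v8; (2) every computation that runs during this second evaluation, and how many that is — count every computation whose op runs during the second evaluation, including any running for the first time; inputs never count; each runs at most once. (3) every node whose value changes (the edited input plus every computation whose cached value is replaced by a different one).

Demanding v8 again yields -8.
3 computations run: v2, v5, v8.
The nodes whose values change: in4, v2, v5, v8.

First demand of the output computes:
  v2 = neg(-5) = 5
  v5 = max2(5, 0) = 5
  v8 = neg(5) = -5

After the edit, cleaning proceeds:
  v2: a read changed (in4 -5->-8) — executes, giving 8.
  v5: a read changed (v2 5->8) — executes, giving 8.
  v8: a read changed (v5 5->8) — executes, giving -8.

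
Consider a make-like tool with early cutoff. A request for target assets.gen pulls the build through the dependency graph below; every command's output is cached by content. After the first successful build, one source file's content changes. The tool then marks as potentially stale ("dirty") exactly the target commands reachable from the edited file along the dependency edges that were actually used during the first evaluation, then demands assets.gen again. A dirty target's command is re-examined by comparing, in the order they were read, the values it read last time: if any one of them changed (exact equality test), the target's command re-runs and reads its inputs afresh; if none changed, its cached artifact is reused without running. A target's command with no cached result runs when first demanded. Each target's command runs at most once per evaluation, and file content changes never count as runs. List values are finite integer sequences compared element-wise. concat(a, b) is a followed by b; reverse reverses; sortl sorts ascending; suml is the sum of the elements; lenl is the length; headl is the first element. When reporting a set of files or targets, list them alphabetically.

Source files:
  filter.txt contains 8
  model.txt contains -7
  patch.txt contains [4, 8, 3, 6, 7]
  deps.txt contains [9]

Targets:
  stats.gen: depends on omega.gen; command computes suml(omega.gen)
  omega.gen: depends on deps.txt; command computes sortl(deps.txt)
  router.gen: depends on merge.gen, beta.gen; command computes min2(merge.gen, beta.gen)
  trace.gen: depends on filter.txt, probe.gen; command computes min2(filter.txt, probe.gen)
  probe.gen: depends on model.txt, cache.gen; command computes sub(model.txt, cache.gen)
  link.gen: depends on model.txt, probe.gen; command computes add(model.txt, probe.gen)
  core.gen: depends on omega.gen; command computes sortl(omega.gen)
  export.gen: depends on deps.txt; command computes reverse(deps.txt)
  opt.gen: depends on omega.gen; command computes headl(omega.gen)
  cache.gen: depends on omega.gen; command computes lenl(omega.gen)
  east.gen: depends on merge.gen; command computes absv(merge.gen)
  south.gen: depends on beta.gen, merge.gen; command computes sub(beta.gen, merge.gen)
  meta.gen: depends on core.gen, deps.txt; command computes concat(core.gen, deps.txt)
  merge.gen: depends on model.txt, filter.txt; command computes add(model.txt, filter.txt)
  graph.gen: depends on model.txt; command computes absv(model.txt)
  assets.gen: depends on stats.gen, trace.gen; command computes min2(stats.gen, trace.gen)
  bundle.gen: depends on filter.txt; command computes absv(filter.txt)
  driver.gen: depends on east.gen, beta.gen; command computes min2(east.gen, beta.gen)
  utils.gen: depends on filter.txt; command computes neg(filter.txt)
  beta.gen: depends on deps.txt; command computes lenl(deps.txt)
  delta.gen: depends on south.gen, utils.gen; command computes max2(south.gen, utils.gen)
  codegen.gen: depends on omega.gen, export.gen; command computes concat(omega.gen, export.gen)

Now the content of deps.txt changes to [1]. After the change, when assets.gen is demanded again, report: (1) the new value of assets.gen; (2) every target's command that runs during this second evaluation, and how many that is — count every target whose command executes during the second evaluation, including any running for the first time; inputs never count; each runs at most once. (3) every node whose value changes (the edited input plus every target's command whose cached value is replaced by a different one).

Demanding assets.gen again yields -8.
4 target commands run: assets.gen, cache.gen, omega.gen, stats.gen.
The nodes whose values change: deps.txt, omega.gen, stats.gen.
Note where the cutoff bites: probe.gen is checked, finds nothing changed, and keeps its cache.

First demand of the output computes:
  omega.gen = sortl([9]) = [9]
  cache.gen = lenl([9]) = 1
  probe.gen = sub(-7, 1) = -8
  stats.gen = suml([9]) = 9
  trace.gen = min2(8, -8) = -8
  assets.gen = min2(9, -8) = -8

After the edit, cleaning proceeds:
  omega.gen: a read changed (deps.txt [9]->[1]) — executes, giving [1].
  cache.gen: a read changed (omega.gen [9]->[1]) — executes, giving 1 — identical to its old value.
  probe.gen: dirty, but its reads are unchanged (model.txt unchanged, cache.gen unchanged); cached -8 stands.
  stats.gen: a read changed (omega.gen [9]->[1]) — executes, giving 1.
  trace.gen: dirty, but its reads are unchanged (filter.txt unchanged, probe.gen unchanged); cached -8 stands.
  assets.gen: a read changed (stats.gen 9->1) — executes, giving -8 — identical to its old value.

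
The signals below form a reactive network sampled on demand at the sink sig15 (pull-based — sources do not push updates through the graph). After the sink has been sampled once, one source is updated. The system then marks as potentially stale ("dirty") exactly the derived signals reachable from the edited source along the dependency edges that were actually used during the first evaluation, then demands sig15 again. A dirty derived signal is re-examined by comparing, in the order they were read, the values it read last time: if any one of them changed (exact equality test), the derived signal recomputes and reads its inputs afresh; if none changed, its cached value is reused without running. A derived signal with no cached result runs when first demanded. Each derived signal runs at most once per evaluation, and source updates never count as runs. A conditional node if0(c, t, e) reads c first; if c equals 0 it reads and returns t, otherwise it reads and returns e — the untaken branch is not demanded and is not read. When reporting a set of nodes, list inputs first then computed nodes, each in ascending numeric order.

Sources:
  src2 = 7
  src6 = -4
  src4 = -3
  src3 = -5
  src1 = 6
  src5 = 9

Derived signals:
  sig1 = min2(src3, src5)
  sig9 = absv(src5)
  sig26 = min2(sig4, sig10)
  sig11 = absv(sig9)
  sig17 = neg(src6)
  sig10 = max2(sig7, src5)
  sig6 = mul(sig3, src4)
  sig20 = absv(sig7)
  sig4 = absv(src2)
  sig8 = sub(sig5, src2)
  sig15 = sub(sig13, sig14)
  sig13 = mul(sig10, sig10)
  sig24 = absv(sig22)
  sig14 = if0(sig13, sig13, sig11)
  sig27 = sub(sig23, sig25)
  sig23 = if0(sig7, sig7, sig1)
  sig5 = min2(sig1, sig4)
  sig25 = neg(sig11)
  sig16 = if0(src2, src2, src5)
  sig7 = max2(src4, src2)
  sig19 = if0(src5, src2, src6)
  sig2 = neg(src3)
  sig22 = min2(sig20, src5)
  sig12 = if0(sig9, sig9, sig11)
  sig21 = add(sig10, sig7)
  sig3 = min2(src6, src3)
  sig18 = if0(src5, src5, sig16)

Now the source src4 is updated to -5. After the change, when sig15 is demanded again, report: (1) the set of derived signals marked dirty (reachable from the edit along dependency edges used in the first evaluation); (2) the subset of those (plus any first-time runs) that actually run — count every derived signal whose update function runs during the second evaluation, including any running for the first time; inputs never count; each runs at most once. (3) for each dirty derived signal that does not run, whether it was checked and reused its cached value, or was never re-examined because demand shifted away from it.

Initial pass — values computed on the first demand:
  sig7 = max2(-3, 7) = 7
  sig9 = absv(9) = 9
  sig10 = max2(7, 9) = 9
  sig11 = absv(9) = 9
  sig13 = mul(9, 9) = 81
  sig14 = if0(sig13=81 -> else branch sig11) = 9
  sig15 = sub(81, 9) = 72

Second demand — change propagation:
  sig7: re-runs because src4 -3->-5; new result 7 (unchanged).
  sig10: re-examined; everything it read last time is the same (sig7 unchanged, src5 unchanged) — cache 9 kept, no run.
  sig13: re-examined; everything it read last time is the same (sig10 unchanged, sig10 unchanged) — cache 81 kept, no run.
  sig14: re-examined; everything it read last time is the same (sig13 unchanged, sig11 unchanged) — cache 9 kept, no run.
  sig15: re-examined; everything it read last time is the same (sig13 unchanged, sig14 unchanged) — cache 72 kept, no run.

The important point: sig7 recomputes to an identical value, and the output ends up unchanged.

Dirty set: sig7, sig10, sig13, sig14, sig15.
Run set: sig7 (1 run).
Re-examined without running (cache reused): sig10, sig13, sig14, sig15.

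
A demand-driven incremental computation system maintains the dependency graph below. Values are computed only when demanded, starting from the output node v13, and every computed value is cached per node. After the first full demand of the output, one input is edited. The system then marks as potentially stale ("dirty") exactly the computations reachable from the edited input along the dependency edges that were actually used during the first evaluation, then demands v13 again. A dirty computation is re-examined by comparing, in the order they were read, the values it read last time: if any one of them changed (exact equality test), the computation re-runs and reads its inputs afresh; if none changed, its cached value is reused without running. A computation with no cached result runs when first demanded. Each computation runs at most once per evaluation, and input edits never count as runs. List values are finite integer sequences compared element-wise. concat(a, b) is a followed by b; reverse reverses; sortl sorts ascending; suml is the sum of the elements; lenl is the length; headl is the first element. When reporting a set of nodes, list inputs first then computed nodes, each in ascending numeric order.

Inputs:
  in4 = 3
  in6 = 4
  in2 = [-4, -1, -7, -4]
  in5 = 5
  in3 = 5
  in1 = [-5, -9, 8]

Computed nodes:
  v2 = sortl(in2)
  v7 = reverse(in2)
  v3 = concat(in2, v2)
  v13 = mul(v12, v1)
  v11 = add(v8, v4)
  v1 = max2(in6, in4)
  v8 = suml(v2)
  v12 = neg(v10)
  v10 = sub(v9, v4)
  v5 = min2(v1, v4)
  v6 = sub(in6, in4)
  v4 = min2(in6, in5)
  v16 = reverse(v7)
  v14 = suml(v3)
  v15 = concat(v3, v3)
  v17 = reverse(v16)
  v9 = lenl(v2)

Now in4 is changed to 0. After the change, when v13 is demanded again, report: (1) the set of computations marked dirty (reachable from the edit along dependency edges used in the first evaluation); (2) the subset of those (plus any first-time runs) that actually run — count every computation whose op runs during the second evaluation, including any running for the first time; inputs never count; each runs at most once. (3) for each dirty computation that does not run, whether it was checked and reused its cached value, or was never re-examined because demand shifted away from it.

First evaluation (everything demanded from the output):
  v1 = max2(4, 3) = 4
  v2 = sortl([-4, -1, -7, -4]) = [-7, -4, -4, -1]
  v4 = min2(4, 5) = 4
  v9 = lenl([-7, -4, -4, -1]) = 4
  v10 = sub(4, 4) = 0
  v12 = neg(0) = 0
  v13 = mul(0, 4) = 0

Propagation after the edit:
  v1: runs — in4 3->0; result 4 (same value as before).
  v13: checked — values it read are unchanged (v12 unchanged, v1 unchanged); reused cached 0 without running.

Key observation: the change is absorbed at v1 — it re-runs but produces the same value, and the output's value is unchanged.

Marked dirty: v1, v13.
Computations that run: v1 — 1 in total.
Checked but reused from cache: v13.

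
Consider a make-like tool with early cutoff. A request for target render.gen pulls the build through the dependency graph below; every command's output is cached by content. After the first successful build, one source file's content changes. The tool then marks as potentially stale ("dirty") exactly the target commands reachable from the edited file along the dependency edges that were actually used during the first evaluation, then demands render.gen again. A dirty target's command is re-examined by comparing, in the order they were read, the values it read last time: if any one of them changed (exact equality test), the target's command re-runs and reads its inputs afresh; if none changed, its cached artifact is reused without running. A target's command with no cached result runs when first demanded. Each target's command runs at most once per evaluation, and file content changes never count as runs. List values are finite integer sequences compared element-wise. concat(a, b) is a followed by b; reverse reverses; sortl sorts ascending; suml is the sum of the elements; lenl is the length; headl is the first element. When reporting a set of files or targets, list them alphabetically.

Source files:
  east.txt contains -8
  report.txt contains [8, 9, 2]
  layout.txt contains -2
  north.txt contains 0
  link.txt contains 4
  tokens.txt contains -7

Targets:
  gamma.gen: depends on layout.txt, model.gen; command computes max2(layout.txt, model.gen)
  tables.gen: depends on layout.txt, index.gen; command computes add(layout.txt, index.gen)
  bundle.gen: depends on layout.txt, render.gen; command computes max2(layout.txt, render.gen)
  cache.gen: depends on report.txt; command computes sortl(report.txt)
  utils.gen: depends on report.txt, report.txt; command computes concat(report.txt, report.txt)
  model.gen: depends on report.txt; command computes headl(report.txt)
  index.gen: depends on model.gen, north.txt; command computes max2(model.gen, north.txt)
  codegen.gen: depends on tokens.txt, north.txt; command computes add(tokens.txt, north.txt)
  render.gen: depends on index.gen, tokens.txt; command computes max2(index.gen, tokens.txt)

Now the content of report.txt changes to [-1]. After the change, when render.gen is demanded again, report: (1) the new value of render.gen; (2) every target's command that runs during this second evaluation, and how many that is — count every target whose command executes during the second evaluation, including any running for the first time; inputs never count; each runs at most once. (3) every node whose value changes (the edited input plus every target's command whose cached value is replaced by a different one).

Demanding render.gen again yields 0.
3 target commands run: index.gen, model.gen, render.gen.
The nodes whose values change: index.gen, model.gen, render.gen, report.txt.

First demand of the output computes:
  model.gen = headl([8, 9, 2]) = 8
  index.gen = max2(8, 0) = 8
  render.gen = max2(8, -7) = 8

After the edit, cleaning proceeds:
  model.gen: a read changed (report.txt [8, 9, 2]->[-1]) — executes, giving -1.
  index.gen: a read changed (model.gen 8->-1) — executes, giving 0.
  render.gen: a read changed (index.gen 8->0) — executes, giving 0.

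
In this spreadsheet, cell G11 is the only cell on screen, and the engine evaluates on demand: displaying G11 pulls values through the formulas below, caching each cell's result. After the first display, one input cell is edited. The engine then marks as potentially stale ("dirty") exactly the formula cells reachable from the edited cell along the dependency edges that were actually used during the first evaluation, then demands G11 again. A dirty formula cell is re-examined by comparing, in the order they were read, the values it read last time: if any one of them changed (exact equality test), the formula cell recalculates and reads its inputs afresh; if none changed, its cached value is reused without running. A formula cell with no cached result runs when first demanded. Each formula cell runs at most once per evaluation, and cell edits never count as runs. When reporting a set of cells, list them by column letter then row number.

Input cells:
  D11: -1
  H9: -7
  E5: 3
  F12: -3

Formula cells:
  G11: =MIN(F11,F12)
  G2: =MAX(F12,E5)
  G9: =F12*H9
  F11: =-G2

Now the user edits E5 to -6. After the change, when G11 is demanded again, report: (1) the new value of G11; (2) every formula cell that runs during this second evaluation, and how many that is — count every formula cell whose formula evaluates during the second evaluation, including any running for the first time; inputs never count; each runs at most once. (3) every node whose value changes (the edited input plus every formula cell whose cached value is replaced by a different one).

G11 now evaluates to -3.
Run set: F11, G2, G11 (3 run).
Changed values: E5, F11, G2.

Initial pass — values computed on the first demand:
  G2 = MAX(-3, 3) = 3
  F11 = -(3) = -3
  G11 = MIN(-3, -3) = -3

Second demand — change propagation:
  G2: re-runs because E5 3->-6; new result -3.
  F11: re-runs because G2 3->-3; new result 3.
  G11: re-runs because F11 -3->3; new result -3 (unchanged).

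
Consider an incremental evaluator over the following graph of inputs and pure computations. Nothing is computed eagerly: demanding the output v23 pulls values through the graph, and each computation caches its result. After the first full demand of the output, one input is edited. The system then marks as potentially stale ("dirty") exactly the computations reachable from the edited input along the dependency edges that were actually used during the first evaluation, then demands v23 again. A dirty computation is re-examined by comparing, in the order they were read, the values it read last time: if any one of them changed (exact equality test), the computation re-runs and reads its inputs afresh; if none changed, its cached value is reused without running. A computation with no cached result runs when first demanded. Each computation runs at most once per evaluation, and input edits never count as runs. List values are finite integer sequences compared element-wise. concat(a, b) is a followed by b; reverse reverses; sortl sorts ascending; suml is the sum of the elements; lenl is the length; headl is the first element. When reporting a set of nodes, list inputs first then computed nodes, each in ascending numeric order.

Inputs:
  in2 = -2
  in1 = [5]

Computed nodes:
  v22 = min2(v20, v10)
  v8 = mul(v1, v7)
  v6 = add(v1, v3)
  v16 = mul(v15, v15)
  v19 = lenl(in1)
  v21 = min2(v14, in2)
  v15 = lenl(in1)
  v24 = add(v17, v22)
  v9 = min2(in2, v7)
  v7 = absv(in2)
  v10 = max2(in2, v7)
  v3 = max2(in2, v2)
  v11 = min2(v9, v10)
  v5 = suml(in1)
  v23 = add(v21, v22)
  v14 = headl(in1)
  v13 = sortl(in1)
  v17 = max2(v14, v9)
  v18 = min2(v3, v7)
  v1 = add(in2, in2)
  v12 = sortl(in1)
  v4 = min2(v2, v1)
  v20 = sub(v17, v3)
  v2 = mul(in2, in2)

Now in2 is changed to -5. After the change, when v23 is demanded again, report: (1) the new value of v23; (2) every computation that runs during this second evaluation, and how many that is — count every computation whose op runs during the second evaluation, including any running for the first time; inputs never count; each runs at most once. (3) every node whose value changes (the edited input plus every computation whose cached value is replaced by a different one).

v23 now evaluates to -25.
Run set: v2, v3, v7, v9, v10, v17, v20, v21, v22, v23 (10 run).
Changed values: in2, v2, v3, v7, v9, v10, v20, v21, v22, v23.

Initial pass — values computed on the first demand:
  v2 = mul(-2, -2) = 4
  v3 = max2(-2, 4) = 4
  v7 = absv(-2) = 2
  v9 = min2(-2, 2) = -2
  v10 = max2(-2, 2) = 2
  v14 = headl([5]) = 5
  v17 = max2(5, -2) = 5
  v20 = sub(5, 4) = 1
  v21 = min2(5, -2) = -2
  v22 = min2(1, 2) = 1
  v23 = add(-2, 1) = -1

Second demand — change propagation:
  v2: re-runs because in2 -2->-5; in2 -2->-5; new result 25.
  v3: re-runs because in2 -2->-5; v2 4->25; new result 25.
  v7: re-runs because in2 -2->-5; new result 5.
  v9: re-runs because in2 -2->-5; v7 2->5; new result -5.
  v10: re-runs because in2 -2->-5; v7 2->5; new result 5.
  v17: re-runs because v9 -2->-5; new result 5 (unchanged).
  v20: re-runs because v3 4->25; new result -20.
  v21: re-runs because in2 -2->-5; new result -5.
  v22: re-runs because v20 1->-20; v10 2->5; new result -20.
  v23: re-runs because v21 -2->-5; v22 1->-20; new result -25.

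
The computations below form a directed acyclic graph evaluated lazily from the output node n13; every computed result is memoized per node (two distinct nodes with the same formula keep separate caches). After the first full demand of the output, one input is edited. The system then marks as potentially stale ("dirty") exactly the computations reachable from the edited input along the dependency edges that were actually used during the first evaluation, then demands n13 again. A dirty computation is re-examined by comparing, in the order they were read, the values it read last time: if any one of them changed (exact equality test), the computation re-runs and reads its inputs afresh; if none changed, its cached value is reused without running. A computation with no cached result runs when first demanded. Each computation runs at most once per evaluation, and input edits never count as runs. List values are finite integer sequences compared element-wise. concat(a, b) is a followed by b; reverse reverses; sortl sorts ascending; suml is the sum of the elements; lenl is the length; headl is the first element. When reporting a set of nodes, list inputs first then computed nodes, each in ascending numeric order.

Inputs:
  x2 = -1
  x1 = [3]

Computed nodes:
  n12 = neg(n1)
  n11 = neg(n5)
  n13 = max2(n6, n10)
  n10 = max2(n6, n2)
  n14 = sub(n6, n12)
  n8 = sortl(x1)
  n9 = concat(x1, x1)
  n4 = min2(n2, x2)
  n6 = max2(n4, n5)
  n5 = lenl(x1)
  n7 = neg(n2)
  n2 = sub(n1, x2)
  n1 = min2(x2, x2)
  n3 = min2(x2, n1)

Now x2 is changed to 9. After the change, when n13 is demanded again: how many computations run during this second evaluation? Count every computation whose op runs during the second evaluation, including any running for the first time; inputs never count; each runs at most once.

4 computations run: n1, n2, n4, n6.
Note where the cutoff bites: n10 is checked, finds nothing changed, and keeps its cache.

First demand of the output computes:
  n1 = min2(-1, -1) = -1
  n2 = sub(-1, -1) = 0
  n4 = min2(0, -1) = -1
  n5 = lenl([3]) = 1
  n6 = max2(-1, 1) = 1
  n10 = max2(1, 0) = 1
  n13 = max2(1, 1) = 1

After the edit, cleaning proceeds:
  n1: a read changed (x2 -1->9; x2 -1->9) — executes, giving 9.
  n2: a read changed (n1 -1->9; x2 -1->9) — executes, giving 0 — identical to its old value.
  n4: a read changed (x2 -1->9) — executes, giving 0.
  n6: a read changed (n4 -1->0) — executes, giving 1 — identical to its old value.
  n10: dirty, but its reads are unchanged (n6 unchanged, n2 unchanged); cached 1 stands.
  n13: dirty, but its reads are unchanged (n6 unchanged, n10 unchanged); cached 1 stands.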